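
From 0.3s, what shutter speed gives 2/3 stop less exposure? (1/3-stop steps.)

Shutter speed: 0.3 → 1/4 → 1/5 — 2/3 stop faster (darker).

1/5s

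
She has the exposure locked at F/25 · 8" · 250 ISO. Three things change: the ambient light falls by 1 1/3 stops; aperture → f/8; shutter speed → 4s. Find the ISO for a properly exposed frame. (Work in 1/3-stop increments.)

Scene light: 1 1/3 stops darker.
Aperture: f/25 → f/22 → f/20 → f/18 → f/16 → f/14 → f/13 → f/11 → f/10 → f/9 → f/8 — 3 1/3 stops wider (brighter).
Shutter speed: 8 → 6 → 5 → 4 — 1 stop shorter (darker).
Net so far: 1 stop brighter. ISO: 250 → 200 → 160 → 125.

ISO 125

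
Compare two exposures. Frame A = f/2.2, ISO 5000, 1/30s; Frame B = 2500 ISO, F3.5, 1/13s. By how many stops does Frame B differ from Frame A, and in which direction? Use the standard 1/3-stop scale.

Aperture: f/2.2 → f/2.5 → f/2.8 → f/3.2 → f/3.5 — 1 1/3 stops stopped down (darker).
Shutter speed: 1/30 → 1/25 → 1/20 → 1/15 → 1/13 — 1 1/3 stops slower (brighter).
ISO: 5000 → 4000 → 3200 → 2500 — 1 stop lower (darker).
Net: −1 1/3 +1 1/3 −1 = −1 stop.

1 stop darker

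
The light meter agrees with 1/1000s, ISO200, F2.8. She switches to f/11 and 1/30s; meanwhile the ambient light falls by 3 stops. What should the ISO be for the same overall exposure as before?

Scene light: 3 stops darker.
Aperture: f/2.8 → f/4 → f/5.6 → f/8 → f/11 — 4 stops narrower (darker).
Shutter speed: 1/1000 → 1/500 → 1/250 → 1/125 → 1/60 → 1/30 — 5 stops longer (brighter).
Net so far: 2 stops darker. ISO: 200 → 400 → 800.

ISO 800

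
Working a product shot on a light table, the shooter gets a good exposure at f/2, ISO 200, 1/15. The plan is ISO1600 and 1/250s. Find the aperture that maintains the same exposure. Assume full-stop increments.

ISO: 200 → 400 → 800 → 1600 — 3 stops raised (brighter).
Shutter speed: 1/15 → 1/30 → 1/60 → 1/125 → 1/250 — 4 stops faster (darker).
Net change so far: 1 stop darker. Offset with the aperture: f/2 → f/1.4.

f/1.4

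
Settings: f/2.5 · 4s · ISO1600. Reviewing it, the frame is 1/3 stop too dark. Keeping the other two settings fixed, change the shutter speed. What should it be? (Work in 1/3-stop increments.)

Underexposed by 1/3 stop → need 1/3 stop brighter.
Shutter speed: 4 → 5.

5 s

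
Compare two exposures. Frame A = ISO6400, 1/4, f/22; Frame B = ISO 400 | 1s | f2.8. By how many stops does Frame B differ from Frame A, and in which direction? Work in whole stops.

4 stops brighter

Aperture: f/22 → f/16 → f/11 → f/8 → f/5.6 → f/4 → f/2.8 — 6 stops opened up (brighter).
Shutter speed: 1/4 → 1/2 → 1 — 2 stops slower (brighter).
ISO: 6400 → 3200 → 1600 → 800 → 400 — 4 stops lower (darker).
Net: +6 +2 −4 = +4 stops.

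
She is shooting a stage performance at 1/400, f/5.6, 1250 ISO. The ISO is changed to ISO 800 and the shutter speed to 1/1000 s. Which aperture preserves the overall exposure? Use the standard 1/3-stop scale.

f/2.8

ISO: 1250 → 1000 → 800 — 2/3 stop dropped (darker).
Shutter speed: 1/400 → 1/500 → 1/640 → 1/800 → 1/1000 — 1 1/3 stops faster (darker).
Net change so far: 2 stops darker. Offset with the aperture: f/5.6 → f/5 → f/4.5 → f/4 → f/3.5 → f/3.2 → f/2.8.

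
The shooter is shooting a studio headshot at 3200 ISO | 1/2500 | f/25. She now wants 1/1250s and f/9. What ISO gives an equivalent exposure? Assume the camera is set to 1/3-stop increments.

Shutter speed: 1/2500 → 1/2000 → 1/1600 → 1/1250 — 1 stop slower (brighter).
Aperture: f/25 → f/22 → f/20 → f/18 → f/16 → f/14 → f/13 → f/11 → f/10 → f/9 — 3 stops larger aperture (brighter).
Net change so far: 4 stops brighter. Offset with the ISO: 3200 → 2500 → 2000 → 1600 → 1250 → 1000 → 800 → 640 → 500 → 400 → 320 → 250 → 200.

ISO 200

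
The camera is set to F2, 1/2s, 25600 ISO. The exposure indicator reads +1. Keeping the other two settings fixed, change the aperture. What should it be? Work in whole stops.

f/2.8

Overexposed by 1 stop → need 1 stop darker.
Aperture: f/2 → f/2.8.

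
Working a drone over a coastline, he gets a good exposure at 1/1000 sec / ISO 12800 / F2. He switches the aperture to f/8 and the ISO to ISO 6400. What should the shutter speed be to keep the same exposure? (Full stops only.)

1/30s

Aperture: f/2 → f/2.8 → f/4 → f/5.6 → f/8 — 4 stops smaller aperture (darker).
ISO: 12800 → 6400 — 1 stop lower (darker).
Net change so far: 5 stops darker. Offset with the shutter speed: 1/1000 → 1/500 → 1/250 → 1/125 → 1/60 → 1/30.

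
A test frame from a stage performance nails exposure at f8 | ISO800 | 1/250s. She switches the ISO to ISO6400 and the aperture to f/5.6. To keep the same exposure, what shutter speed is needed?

1/4000s

ISO: 800 → 1600 → 3200 → 6400 — 3 stops raised (brighter).
Aperture: f/8 → f/5.6 — 1 stop wider (brighter).
Net change so far: 4 stops brighter. Offset with the shutter speed: 1/250 → 1/500 → 1/1000 → 1/2000 → 1/4000.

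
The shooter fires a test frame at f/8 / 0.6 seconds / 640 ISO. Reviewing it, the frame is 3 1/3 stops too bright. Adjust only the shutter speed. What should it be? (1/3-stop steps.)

1/15s

Overexposed by 3 1/3 stops → need 3 1/3 stops darker.
Shutter speed: 0.6 → 0.5 → 0.4 → 0.3 → 1/4 → 1/5 → 1/6 → 1/8 → 1/10 → 1/13 → 1/15.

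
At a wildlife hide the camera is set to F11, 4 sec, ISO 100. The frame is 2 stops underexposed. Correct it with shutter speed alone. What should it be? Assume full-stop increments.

15 s

Underexposed by 2 stops → need 2 stops brighter.
Shutter speed: 4 → 8 → 15.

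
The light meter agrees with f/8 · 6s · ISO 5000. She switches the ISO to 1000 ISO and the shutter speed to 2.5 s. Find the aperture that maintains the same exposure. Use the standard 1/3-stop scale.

ISO: 5000 → 4000 → 3200 → 2500 → 2000 → 1600 → 1250 → 1000 — 2 1/3 stops dropped (darker).
Shutter speed: 6 → 5 → 4 → 3.2 → 2.5 — 1 1/3 stops faster (darker).
Net change so far: 3 2/3 stops darker. Offset with the aperture: f/8 → f/7.1 → f/6.3 → f/5.6 → f/5 → f/4.5 → f/4 → f/3.5 → f/3.2 → f/2.8 → f/2.5 → f/2.2.

f/2.2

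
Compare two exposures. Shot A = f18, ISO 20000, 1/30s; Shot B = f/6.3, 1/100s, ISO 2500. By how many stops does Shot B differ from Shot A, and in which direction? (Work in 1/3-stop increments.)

1 2/3 stops darker

Aperture: f/18 → f/16 → f/14 → f/13 → f/11 → f/10 → f/9 → f/8 → f/7.1 → f/6.3 — 3 stops opened up (brighter).
Shutter speed: 1/30 → 1/40 → 1/50 → 1/60 → 1/80 → 1/100 — 1 2/3 stops shorter (darker).
ISO: 20000 → 16000 → 12800 → 10000 → 8000 → 6400 → 5000 → 4000 → 3200 → 2500 — 3 stops dropped (darker).
Net: +3 −1 2/3 −3 = −1 2/3 stops.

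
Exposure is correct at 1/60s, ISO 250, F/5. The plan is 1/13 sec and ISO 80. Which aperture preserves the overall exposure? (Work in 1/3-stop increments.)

Shutter speed: 1/60 → 1/50 → 1/40 → 1/30 → 1/25 → 1/20 → 1/15 → 1/13 — 2 1/3 stops slower (brighter).
ISO: 250 → 200 → 160 → 125 → 100 → 80 — 1 2/3 stops lower (darker).
Net change so far: 2/3 stop brighter. Offset with the aperture: f/5 → f/5.6 → f/6.3.

f/6.3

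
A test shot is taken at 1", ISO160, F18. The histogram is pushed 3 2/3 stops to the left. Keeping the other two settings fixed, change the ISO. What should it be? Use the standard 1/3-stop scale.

ISO 2000

Underexposed by 3 2/3 stops → need 3 2/3 stops brighter.
ISO: 160 → 200 → 250 → 320 → 400 → 500 → 640 → 800 → 1000 → 1250 → 1600 → 2000.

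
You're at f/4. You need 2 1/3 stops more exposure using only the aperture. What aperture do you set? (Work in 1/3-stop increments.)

f/1.8

Aperture: f/4 → f/3.5 → f/3.2 → f/2.8 → f/2.5 → f/2.2 → f/2 → f/1.8 — 2 1/3 stops larger aperture (brighter).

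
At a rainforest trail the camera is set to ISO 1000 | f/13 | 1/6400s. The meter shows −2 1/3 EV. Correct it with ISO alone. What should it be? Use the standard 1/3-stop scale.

ISO 5000

Underexposed by 2 1/3 stops → need 2 1/3 stops brighter.
ISO: 1000 → 1250 → 1600 → 2000 → 2500 → 3200 → 4000 → 5000.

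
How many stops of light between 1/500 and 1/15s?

1/500 → 1/250 → 1/125 → 1/60 → 1/30 → 1/15 — count the steps: 5 stops.

5 stops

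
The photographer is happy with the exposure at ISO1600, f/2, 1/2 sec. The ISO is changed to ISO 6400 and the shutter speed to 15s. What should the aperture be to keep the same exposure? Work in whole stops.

f/22

ISO: 1600 → 3200 → 6400 — 2 stops raised (brighter).
Shutter speed: 1/2 → 1 → 2 → 4 → 8 → 15 — 5 stops slower (brighter).
Net change so far: 7 stops brighter. Offset with the aperture: f/2 → f/2.8 → f/4 → f/5.6 → f/8 → f/11 → f/16 → f/22.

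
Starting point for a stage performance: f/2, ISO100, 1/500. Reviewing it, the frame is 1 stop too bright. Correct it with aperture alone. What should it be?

f/2.8

Overexposed by 1 stop → need 1 stop darker.
Aperture: f/2 → f/2.8.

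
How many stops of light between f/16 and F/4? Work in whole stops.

f/16 → f/11 → f/8 → f/5.6 → f/4 — count the steps: 4 stops.

4 stops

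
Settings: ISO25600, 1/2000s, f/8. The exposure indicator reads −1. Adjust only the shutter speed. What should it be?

1/1000s

Underexposed by 1 stop → need 1 stop brighter.
Shutter speed: 1/2000 → 1/1000.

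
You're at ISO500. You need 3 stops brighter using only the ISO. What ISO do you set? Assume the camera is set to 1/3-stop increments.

ISO 4000

ISO: 500 → 640 → 800 → 1000 → 1250 → 1600 → 2000 → 2500 → 3200 → 4000 — 3 stops higher (brighter).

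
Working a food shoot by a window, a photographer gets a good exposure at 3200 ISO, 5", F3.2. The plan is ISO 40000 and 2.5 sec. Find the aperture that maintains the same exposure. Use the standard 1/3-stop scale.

f/8

ISO: 3200 → 4000 → 5000 → 6400 → 8000 → 10000 → 12800 → 16000 → 20000 → 25600 → 32000 → 40000 — 3 2/3 stops raised (brighter).
Shutter speed: 5 → 4 → 3.2 → 2.5 — 1 stop faster (darker).
Net change so far: 2 2/3 stops brighter. Offset with the aperture: f/3.2 → f/3.5 → f/4 → f/4.5 → f/5 → f/5.6 → f/6.3 → f/7.1 → f/8.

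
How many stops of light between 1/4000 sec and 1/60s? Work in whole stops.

1/4000 → 1/2000 → 1/1000 → 1/500 → 1/250 → 1/125 → 1/60 — count the steps: 6 stops.

6 stops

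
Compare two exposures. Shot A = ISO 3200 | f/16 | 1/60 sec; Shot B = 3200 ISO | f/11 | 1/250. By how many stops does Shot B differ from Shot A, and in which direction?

Aperture: f/16 → f/11 — 1 stop larger aperture (brighter).
Shutter speed: 1/60 → 1/125 → 1/250 — 2 stops faster (darker).
ISO: unchanged.
Net: +1 −2 = −1 stop.

1 stop darker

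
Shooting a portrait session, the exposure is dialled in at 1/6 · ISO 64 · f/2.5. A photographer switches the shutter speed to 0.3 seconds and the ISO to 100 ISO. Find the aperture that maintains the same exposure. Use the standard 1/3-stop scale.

Shutter speed: 1/6 → 1/5 → 1/4 → 0.3 — 1 stop slower (brighter).
ISO: 64 → 80 → 100 — 2/3 stop raised (brighter).
Net change so far: 1 2/3 stops brighter. Offset with the aperture: f/2.5 → f/2.8 → f/3.2 → f/3.5 → f/4 → f/4.5.

f/4.5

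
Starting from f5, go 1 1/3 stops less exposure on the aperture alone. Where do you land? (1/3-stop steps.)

f/8

Aperture: f/5 → f/5.6 → f/6.3 → f/7.1 → f/8 — 1 1/3 stops stopped down (darker).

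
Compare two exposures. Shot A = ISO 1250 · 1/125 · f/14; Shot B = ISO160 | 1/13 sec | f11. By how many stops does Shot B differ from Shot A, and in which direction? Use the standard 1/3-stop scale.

1 stop brighter

Aperture: f/14 → f/13 → f/11 — 2/3 stop larger aperture (brighter).
Shutter speed: 1/125 → 1/100 → 1/80 → 1/60 → 1/50 → 1/40 → 1/30 → 1/25 → 1/20 → 1/15 → 1/13 — 3 1/3 stops slower (brighter).
ISO: 1250 → 1000 → 800 → 640 → 500 → 400 → 320 → 250 → 200 → 160 — 3 stops lower (darker).
Net: +2/3 +3 1/3 −3 = +1 stop.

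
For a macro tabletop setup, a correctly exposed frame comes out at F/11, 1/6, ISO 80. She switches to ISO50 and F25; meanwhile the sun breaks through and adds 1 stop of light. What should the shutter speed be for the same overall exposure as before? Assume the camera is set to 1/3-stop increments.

Scene light: 1 stop brighter.
ISO: 80 → 64 → 50 — 2/3 stop dropped (darker).
Aperture: f/11 → f/13 → f/14 → f/16 → f/18 → f/20 → f/22 → f/25 — 2 1/3 stops smaller aperture (darker).
Net so far: 2 stops darker. Shutter speed: 1/6 → 1/5 → 1/4 → 0.3 → 0.4 → 0.5 → 0.6.

0.6 s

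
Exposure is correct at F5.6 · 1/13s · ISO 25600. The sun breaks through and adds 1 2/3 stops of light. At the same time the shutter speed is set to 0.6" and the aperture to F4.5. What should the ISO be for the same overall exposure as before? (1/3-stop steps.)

ISO 640

Scene light: 1 2/3 stops brighter.
Shutter speed: 1/13 → 1/10 → 1/8 → 1/6 → 1/5 → 1/4 → 0.3 → 0.4 → 0.5 → 0.6 — 3 stops longer (brighter).
Aperture: f/5.6 → f/5 → f/4.5 — 2/3 stop opened up (brighter).
Net so far: 5 1/3 stops brighter. ISO: 25600 → 20000 → 16000 → 12800 → 10000 → 8000 → 6400 → 5000 → 4000 → 3200 → 2500 → 2000 → 1600 → 1250 → 1000 → 800 → 640.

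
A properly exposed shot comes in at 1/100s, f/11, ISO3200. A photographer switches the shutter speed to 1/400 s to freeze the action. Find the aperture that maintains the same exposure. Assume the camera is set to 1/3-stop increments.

Shutter speed: 1/100 → 1/125 → 1/160 → 1/200 → 1/250 → 1/320 → 1/400 — 2 stops faster (darker).
Need 2 stops brighter from the aperture: f/11 → f/10 → f/9 → f/8 → f/7.1 → f/6.3 → f/5.6.

f/5.6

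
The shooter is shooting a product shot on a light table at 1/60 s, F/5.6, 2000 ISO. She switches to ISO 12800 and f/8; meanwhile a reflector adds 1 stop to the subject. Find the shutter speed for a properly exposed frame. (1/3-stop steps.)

Scene light: 1 stop brighter.
ISO: 2000 → 2500 → 3200 → 4000 → 5000 → 6400 → 8000 → 10000 → 12800 — 2 2/3 stops raised (brighter).
Aperture: f/5.6 → f/6.3 → f/7.1 → f/8 — 1 stop smaller aperture (darker).
Net so far: 2 2/3 stops brighter. Shutter speed: 1/60 → 1/80 → 1/100 → 1/125 → 1/160 → 1/200 → 1/250 → 1/320 → 1/400.

1/400s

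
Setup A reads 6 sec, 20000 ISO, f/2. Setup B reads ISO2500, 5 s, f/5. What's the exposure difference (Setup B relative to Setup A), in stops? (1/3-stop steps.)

6 stops darker

Aperture: f/2 → f/2.2 → f/2.5 → f/2.8 → f/3.2 → f/3.5 → f/4 → f/4.5 → f/5 — 2 2/3 stops smaller aperture (darker).
Shutter speed: 6 → 5 — 1/3 stop shorter (darker).
ISO: 20000 → 16000 → 12800 → 10000 → 8000 → 6400 → 5000 → 4000 → 3200 → 2500 — 3 stops dropped (darker).
Net: −2 2/3 −1/3 −3 = −6 stops.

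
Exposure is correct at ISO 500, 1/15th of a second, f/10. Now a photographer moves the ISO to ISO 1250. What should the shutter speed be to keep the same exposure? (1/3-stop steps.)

ISO: 500 → 640 → 800 → 1000 → 1250 — 1 1/3 stops higher (brighter).
Need 1 1/3 stops darker from the shutter speed: 1/15 → 1/20 → 1/25 → 1/30 → 1/40.

1/40s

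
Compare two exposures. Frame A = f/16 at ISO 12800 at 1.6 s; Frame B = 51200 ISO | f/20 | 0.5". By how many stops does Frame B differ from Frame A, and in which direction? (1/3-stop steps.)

Aperture: f/16 → f/18 → f/20 — 2/3 stop stopped down (darker).
Shutter speed: 1.6 → 1.3 → 1 → 0.8 → 0.6 → 0.5 — 1 2/3 stops shorter (darker).
ISO: 12800 → 16000 → 20000 → 25600 → 32000 → 40000 → 51200 — 2 stops raised (brighter).
Net: −2/3 −1 2/3 +2 = −1/3 stops.

1/3 stop darker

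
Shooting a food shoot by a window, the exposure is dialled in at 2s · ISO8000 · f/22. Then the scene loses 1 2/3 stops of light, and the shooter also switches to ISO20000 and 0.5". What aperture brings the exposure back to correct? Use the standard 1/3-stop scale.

Scene light: 1 2/3 stops darker.
ISO: 8000 → 10000 → 12800 → 16000 → 20000 — 1 1/3 stops higher (brighter).
Shutter speed: 2 → 1.6 → 1.3 → 1 → 0.8 → 0.6 → 0.5 — 2 stops shorter (darker).
Net so far: 2 1/3 stops darker. Aperture: f/22 → f/20 → f/18 → f/16 → f/14 → f/13 → f/11 → f/10.

f/10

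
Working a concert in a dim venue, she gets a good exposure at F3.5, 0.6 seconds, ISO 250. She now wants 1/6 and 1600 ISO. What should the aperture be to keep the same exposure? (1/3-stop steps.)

Shutter speed: 0.6 → 0.5 → 0.4 → 0.3 → 1/4 → 1/5 → 1/6 — 2 stops faster (darker).
ISO: 250 → 320 → 400 → 500 → 640 → 800 → 1000 → 1250 → 1600 — 2 2/3 stops raised (brighter).
Net change so far: 2/3 stop brighter. Offset with the aperture: f/3.5 → f/4 → f/4.5.

f/4.5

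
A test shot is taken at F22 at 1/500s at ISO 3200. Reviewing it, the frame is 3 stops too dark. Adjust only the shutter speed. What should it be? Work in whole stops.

Underexposed by 3 stops → need 3 stops brighter.
Shutter speed: 1/500 → 1/250 → 1/125 → 1/60.

1/60s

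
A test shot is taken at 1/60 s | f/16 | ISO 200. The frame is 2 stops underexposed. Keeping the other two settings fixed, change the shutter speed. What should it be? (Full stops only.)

Underexposed by 2 stops → need 2 stops brighter.
Shutter speed: 1/60 → 1/30 → 1/15.

1/15s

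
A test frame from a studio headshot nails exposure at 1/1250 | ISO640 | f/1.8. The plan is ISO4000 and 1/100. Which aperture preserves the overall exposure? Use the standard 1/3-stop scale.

f/16

ISO: 640 → 800 → 1000 → 1250 → 1600 → 2000 → 2500 → 3200 → 4000 — 2 2/3 stops raised (brighter).
Shutter speed: 1/1250 → 1/1000 → 1/800 → 1/640 → 1/500 → 1/400 → 1/320 → 1/250 → 1/200 → 1/160 → 1/125 → 1/100 — 3 2/3 stops slower (brighter).
Net change so far: 6 1/3 stops brighter. Offset with the aperture: f/1.8 → f/2 → f/2.2 → f/2.5 → f/2.8 → f/3.2 → f/3.5 → f/4 → f/4.5 → f/5 → f/5.6 → f/6.3 → f/7.1 → f/8 → f/9 → f/10 → f/11 → f/13 → f/14 → f/16.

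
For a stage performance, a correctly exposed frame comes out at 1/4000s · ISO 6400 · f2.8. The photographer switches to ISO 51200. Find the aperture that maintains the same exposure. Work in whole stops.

ISO: 6400 → 12800 → 25600 → 51200 — 3 stops raised (brighter).
Need 3 stops darker from the aperture: f/2.8 → f/4 → f/5.6 → f/8.

f/8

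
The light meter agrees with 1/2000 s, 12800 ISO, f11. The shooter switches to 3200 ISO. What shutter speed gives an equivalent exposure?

1/500s

ISO: 12800 → 6400 → 3200 — 2 stops dropped (darker).
Need 2 stops brighter from the shutter speed: 1/2000 → 1/1000 → 1/500.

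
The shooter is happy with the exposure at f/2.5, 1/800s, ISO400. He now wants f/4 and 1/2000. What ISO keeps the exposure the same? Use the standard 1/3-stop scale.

ISO 2500

Aperture: f/2.5 → f/2.8 → f/3.2 → f/3.5 → f/4 — 1 1/3 stops narrower (darker).
Shutter speed: 1/800 → 1/1000 → 1/1250 → 1/1600 → 1/2000 — 1 1/3 stops shorter (darker).
Net change so far: 2 2/3 stops darker. Offset with the ISO: 400 → 500 → 640 → 800 → 1000 → 1250 → 1600 → 2000 → 2500.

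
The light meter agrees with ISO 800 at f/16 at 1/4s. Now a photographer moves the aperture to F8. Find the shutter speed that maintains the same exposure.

Aperture: f/16 → f/11 → f/8 — 2 stops larger aperture (brighter).
Need 2 stops darker from the shutter speed: 1/4 → 1/8 → 1/15.

1/15s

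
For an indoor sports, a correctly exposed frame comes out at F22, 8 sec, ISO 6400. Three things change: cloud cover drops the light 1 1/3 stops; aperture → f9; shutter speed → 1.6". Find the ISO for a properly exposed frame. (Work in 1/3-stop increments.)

ISO 12800

Scene light: 1 1/3 stops darker.
Aperture: f/22 → f/20 → f/18 → f/16 → f/14 → f/13 → f/11 → f/10 → f/9 — 2 2/3 stops larger aperture (brighter).
Shutter speed: 8 → 6 → 5 → 4 → 3.2 → 2.5 → 2 → 1.6 — 2 1/3 stops faster (darker).
Net so far: 1 stop darker. ISO: 6400 → 8000 → 10000 → 12800.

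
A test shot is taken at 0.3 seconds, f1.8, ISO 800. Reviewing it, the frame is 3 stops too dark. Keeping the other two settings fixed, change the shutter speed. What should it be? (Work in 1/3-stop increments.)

Underexposed by 3 stops → need 3 stops brighter.
Shutter speed: 0.3 → 0.4 → 0.5 → 0.6 → 0.8 → 1 → 1.3 → 1.6 → 2 → 2.5.

2.5 s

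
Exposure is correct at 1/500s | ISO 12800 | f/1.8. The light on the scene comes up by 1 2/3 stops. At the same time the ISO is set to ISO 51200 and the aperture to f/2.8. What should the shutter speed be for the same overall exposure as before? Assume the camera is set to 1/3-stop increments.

Scene light: 1 2/3 stops brighter.
ISO: 12800 → 16000 → 20000 → 25600 → 32000 → 40000 → 51200 — 2 stops raised (brighter).
Aperture: f/1.8 → f/2 → f/2.2 → f/2.5 → f/2.8 — 1 1/3 stops narrower (darker).
Net so far: 2 1/3 stops brighter. Shutter speed: 1/500 → 1/640 → 1/800 → 1/1000 → 1/1250 → 1/1600 → 1/2000 → 1/2500.

1/2500s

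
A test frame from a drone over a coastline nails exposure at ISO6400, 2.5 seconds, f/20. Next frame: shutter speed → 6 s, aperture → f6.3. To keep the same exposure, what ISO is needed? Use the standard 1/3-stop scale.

ISO 250

Shutter speed: 2.5 → 3.2 → 4 → 5 → 6 — 1 1/3 stops slower (brighter).
Aperture: f/20 → f/18 → f/16 → f/14 → f/13 → f/11 → f/10 → f/9 → f/8 → f/7.1 → f/6.3 — 3 1/3 stops opened up (brighter).
Net change so far: 4 2/3 stops brighter. Offset with the ISO: 6400 → 5000 → 4000 → 3200 → 2500 → 2000 → 1600 → 1250 → 1000 → 800 → 640 → 500 → 400 → 320 → 250.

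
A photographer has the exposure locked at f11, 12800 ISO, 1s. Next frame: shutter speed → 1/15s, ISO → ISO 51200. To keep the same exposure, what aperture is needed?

Shutter speed: 1 → 1/2 → 1/4 → 1/8 → 1/15 — 4 stops faster (darker).
ISO: 12800 → 25600 → 51200 — 2 stops higher (brighter).
Net change so far: 2 stops darker. Offset with the aperture: f/11 → f/8 → f/5.6.

f/5.6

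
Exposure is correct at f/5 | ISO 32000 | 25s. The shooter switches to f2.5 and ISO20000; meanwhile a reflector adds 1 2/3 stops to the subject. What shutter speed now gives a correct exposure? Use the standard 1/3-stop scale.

Scene light: 1 2/3 stops brighter.
Aperture: f/5 → f/4.5 → f/4 → f/3.5 → f/3.2 → f/2.8 → f/2.5 — 2 stops opened up (brighter).
ISO: 32000 → 25600 → 20000 — 2/3 stop dropped (darker).
Net so far: 3 stops brighter. Shutter speed: 25 → 20 → 15 → 13 → 10 → 8 → 6 → 5 → 4 → 3.2.

3.2 s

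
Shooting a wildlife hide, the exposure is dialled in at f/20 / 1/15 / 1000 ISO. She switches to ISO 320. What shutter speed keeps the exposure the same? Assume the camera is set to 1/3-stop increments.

ISO: 1000 → 800 → 640 → 500 → 400 → 320 — 1 2/3 stops dropped (darker).
Need 1 2/3 stops brighter from the shutter speed: 1/15 → 1/13 → 1/10 → 1/8 → 1/6 → 1/5.

1/5s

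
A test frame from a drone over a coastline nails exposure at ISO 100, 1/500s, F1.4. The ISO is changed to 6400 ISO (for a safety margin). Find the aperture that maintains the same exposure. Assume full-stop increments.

f/11

ISO: 100 → 200 → 400 → 800 → 1600 → 3200 → 6400 — 6 stops raised (brighter).
Need 6 stops darker from the aperture: f/1.4 → f/2 → f/2.8 → f/4 → f/5.6 → f/8 → f/11.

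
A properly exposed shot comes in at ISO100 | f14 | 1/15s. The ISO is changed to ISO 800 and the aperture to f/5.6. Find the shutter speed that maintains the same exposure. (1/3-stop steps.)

ISO: 100 → 125 → 160 → 200 → 250 → 320 → 400 → 500 → 640 → 800 — 3 stops higher (brighter).
Aperture: f/14 → f/13 → f/11 → f/10 → f/9 → f/8 → f/7.1 → f/6.3 → f/5.6 — 2 2/3 stops larger aperture (brighter).
Net change so far: 5 2/3 stops brighter. Offset with the shutter speed: 1/15 → 1/20 → 1/25 → 1/30 → 1/40 → 1/50 → 1/60 → 1/80 → 1/100 → 1/125 → 1/160 → 1/200 → 1/250 → 1/320 → 1/400 → 1/500 → 1/640 → 1/800.

1/800s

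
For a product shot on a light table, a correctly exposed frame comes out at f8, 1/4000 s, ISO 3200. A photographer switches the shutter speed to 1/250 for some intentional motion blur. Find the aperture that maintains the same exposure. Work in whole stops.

f/32

Shutter speed: 1/4000 → 1/2000 → 1/1000 → 1/500 → 1/250 — 4 stops slower (brighter).
Need 4 stops darker from the aperture: f/8 → f/11 → f/16 → f/22 → f/32.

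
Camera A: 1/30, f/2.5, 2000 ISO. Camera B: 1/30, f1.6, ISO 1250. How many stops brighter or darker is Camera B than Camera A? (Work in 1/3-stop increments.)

2/3 stop brighter

Aperture: f/2.5 → f/2.2 → f/2 → f/1.8 → f/1.6 — 1 1/3 stops wider (brighter).
Shutter speed: unchanged.
ISO: 2000 → 1600 → 1250 — 2/3 stop lower (darker).
Net: +1 1/3 −2/3 = +2/3 stops.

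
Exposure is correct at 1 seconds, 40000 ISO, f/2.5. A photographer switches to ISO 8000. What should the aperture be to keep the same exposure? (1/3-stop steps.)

f/1.1

ISO: 40000 → 32000 → 25600 → 20000 → 16000 → 12800 → 10000 → 8000 — 2 1/3 stops dropped (darker).
Need 2 1/3 stops brighter from the aperture: f/2.5 → f/2.2 → f/2 → f/1.8 → f/1.6 → f/1.4 → f/1.2 → f/1.1.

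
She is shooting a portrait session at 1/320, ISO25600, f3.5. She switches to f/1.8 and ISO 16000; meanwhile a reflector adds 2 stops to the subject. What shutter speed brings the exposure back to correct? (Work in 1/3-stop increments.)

1/3200s

Scene light: 2 stops brighter.
Aperture: f/3.5 → f/3.2 → f/2.8 → f/2.5 → f/2.2 → f/2 → f/1.8 — 2 stops wider (brighter).
ISO: 25600 → 20000 → 16000 — 2/3 stop lower (darker).
Net so far: 3 1/3 stops brighter. Shutter speed: 1/320 → 1/400 → 1/500 → 1/640 → 1/800 → 1/1000 → 1/1250 → 1/1600 → 1/2000 → 1/2500 → 1/3200.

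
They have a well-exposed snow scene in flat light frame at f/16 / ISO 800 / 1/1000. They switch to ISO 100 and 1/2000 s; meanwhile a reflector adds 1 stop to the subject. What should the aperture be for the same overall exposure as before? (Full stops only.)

f/5.6

Scene light: 1 stop brighter.
ISO: 800 → 400 → 200 → 100 — 3 stops dropped (darker).
Shutter speed: 1/1000 → 1/2000 — 1 stop faster (darker).
Net so far: 3 stops darker. Aperture: f/16 → f/11 → f/8 → f/5.6.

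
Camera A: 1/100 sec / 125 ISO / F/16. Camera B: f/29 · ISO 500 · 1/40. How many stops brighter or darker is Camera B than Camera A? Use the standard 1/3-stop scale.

Aperture: f/16 → f/18 → f/20 → f/22 → f/25 → f/29 — 1 2/3 stops narrower (darker).
Shutter speed: 1/100 → 1/80 → 1/60 → 1/50 → 1/40 — 1 1/3 stops slower (brighter).
ISO: 125 → 160 → 200 → 250 → 320 → 400 → 500 — 2 stops raised (brighter).
Net: −1 2/3 +1 1/3 +2 = +1 2/3 stops.

1 2/3 stops brighter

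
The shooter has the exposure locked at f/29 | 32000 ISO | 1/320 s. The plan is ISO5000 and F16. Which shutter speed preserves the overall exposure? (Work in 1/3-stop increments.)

ISO: 32000 → 25600 → 20000 → 16000 → 12800 → 10000 → 8000 → 6400 → 5000 — 2 2/3 stops dropped (darker).
Aperture: f/29 → f/25 → f/22 → f/20 → f/18 → f/16 — 1 2/3 stops larger aperture (brighter).
Net change so far: 1 stop darker. Offset with the shutter speed: 1/320 → 1/250 → 1/200 → 1/160.

1/160s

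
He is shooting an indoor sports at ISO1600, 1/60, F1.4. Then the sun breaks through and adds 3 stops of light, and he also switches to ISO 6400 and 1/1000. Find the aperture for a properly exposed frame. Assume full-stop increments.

Scene light: 3 stops brighter.
ISO: 1600 → 3200 → 6400 — 2 stops higher (brighter).
Shutter speed: 1/60 → 1/125 → 1/250 → 1/500 → 1/1000 — 4 stops shorter (darker).
Net so far: 1 stop brighter. Aperture: f/1.4 → f/2.

f/2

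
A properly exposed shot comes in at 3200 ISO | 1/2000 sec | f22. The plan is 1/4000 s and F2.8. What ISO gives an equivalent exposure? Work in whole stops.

ISO 100

Shutter speed: 1/2000 → 1/4000 — 1 stop shorter (darker).
Aperture: f/22 → f/16 → f/11 → f/8 → f/5.6 → f/4 → f/2.8 — 6 stops opened up (brighter).
Net change so far: 5 stops brighter. Offset with the ISO: 3200 → 1600 → 800 → 400 → 200 → 100.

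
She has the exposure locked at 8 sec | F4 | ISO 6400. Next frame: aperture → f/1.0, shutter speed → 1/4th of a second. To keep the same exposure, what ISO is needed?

Aperture: f/4 → f/2.8 → f/2 → f/1.4 → f/1.0 — 4 stops larger aperture (brighter).
Shutter speed: 8 → 4 → 2 → 1 → 1/2 → 1/4 — 5 stops shorter (darker).
Net change so far: 1 stop darker. Offset with the ISO: 6400 → 12800.

ISO 12800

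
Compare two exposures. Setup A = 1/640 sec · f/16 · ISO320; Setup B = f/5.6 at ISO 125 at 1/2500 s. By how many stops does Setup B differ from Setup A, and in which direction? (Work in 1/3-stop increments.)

Aperture: f/16 → f/14 → f/13 → f/11 → f/10 → f/9 → f/8 → f/7.1 → f/6.3 → f/5.6 — 3 stops opened up (brighter).
Shutter speed: 1/640 → 1/800 → 1/1000 → 1/1250 → 1/1600 → 1/2000 → 1/2500 — 2 stops faster (darker).
ISO: 320 → 250 → 200 → 160 → 125 — 1 1/3 stops dropped (darker).
Net: +3 −2 −1 1/3 = −1/3 stops.

1/3 stop darker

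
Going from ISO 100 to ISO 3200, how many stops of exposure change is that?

100 → 200 → 400 → 800 → 1600 → 3200 — count the steps: 5 stops.

5 stops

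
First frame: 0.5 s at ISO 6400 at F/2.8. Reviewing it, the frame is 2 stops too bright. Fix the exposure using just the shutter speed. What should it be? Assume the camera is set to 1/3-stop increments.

Overexposed by 2 stops → need 2 stops darker.
Shutter speed: 0.5 → 0.4 → 0.3 → 1/4 → 1/5 → 1/6 → 1/8.

1/8s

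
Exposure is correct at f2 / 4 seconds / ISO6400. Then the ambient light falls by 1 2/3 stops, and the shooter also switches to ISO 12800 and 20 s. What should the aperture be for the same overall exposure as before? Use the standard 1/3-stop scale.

f/3.5

Scene light: 1 2/3 stops darker.
ISO: 6400 → 8000 → 10000 → 12800 — 1 stop higher (brighter).
Shutter speed: 4 → 5 → 6 → 8 → 10 → 13 → 15 → 20 — 2 1/3 stops longer (brighter).
Net so far: 1 2/3 stops brighter. Aperture: f/2 → f/2.2 → f/2.5 → f/2.8 → f/3.2 → f/3.5.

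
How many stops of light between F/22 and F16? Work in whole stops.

1 stop

f/22 → f/16 — count the steps: 1 stop.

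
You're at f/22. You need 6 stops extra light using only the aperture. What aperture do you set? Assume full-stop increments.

f/2.8

Aperture: f/22 → f/16 → f/11 → f/8 → f/5.6 → f/4 → f/2.8 — 6 stops opened up (brighter).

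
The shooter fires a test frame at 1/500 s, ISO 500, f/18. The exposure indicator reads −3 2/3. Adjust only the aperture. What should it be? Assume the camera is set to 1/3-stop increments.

f/5

Underexposed by 3 2/3 stops → need 3 2/3 stops brighter.
Aperture: f/18 → f/16 → f/14 → f/13 → f/11 → f/10 → f/9 → f/8 → f/7.1 → f/6.3 → f/5.6 → f/5.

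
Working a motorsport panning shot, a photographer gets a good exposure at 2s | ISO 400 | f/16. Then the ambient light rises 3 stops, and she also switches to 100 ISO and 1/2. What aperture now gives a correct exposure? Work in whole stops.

f/11

Scene light: 3 stops brighter.
ISO: 400 → 200 → 100 — 2 stops lower (darker).
Shutter speed: 2 → 1 → 1/2 — 2 stops faster (darker).
Net so far: 1 stop darker. Aperture: f/16 → f/11.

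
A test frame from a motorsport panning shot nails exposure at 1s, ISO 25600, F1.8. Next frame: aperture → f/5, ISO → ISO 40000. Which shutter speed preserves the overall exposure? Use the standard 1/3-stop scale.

5 s

Aperture: f/1.8 → f/2 → f/2.2 → f/2.5 → f/2.8 → f/3.2 → f/3.5 → f/4 → f/4.5 → f/5 — 3 stops smaller aperture (darker).
ISO: 25600 → 32000 → 40000 — 2/3 stop raised (brighter).
Net change so far: 2 1/3 stops darker. Offset with the shutter speed: 1 → 1.3 → 1.6 → 2 → 2.5 → 3.2 → 4 → 5.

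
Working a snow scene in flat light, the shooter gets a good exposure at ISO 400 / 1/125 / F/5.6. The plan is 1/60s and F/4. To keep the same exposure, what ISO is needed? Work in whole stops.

Shutter speed: 1/125 → 1/60 — 1 stop slower (brighter).
Aperture: f/5.6 → f/4 — 1 stop opened up (brighter).
Net change so far: 2 stops brighter. Offset with the ISO: 400 → 200 → 100.

ISO 100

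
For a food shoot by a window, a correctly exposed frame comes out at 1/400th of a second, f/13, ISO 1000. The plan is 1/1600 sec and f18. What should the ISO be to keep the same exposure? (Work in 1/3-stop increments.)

ISO 8000

Shutter speed: 1/400 → 1/500 → 1/640 → 1/800 → 1/1000 → 1/1250 → 1/1600 — 2 stops faster (darker).
Aperture: f/13 → f/14 → f/16 → f/18 — 1 stop stopped down (darker).
Net change so far: 3 stops darker. Offset with the ISO: 1000 → 1250 → 1600 → 2000 → 2500 → 3200 → 4000 → 5000 → 6400 → 8000.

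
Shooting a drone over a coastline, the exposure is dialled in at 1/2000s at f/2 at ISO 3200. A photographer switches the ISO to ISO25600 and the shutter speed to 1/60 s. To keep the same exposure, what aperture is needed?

f/32

ISO: 3200 → 6400 → 12800 → 25600 — 3 stops higher (brighter).
Shutter speed: 1/2000 → 1/1000 → 1/500 → 1/250 → 1/125 → 1/60 — 5 stops longer (brighter).
Net change so far: 8 stops brighter. Offset with the aperture: f/2 → f/2.8 → f/4 → f/5.6 → f/8 → f/11 → f/16 → f/22 → f/32.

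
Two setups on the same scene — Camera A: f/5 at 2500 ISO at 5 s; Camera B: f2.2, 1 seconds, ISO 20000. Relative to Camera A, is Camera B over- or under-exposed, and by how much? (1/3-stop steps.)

Aperture: f/5 → f/4.5 → f/4 → f/3.5 → f/3.2 → f/2.8 → f/2.5 → f/2.2 — 2 1/3 stops larger aperture (brighter).
Shutter speed: 5 → 4 → 3.2 → 2.5 → 2 → 1.6 → 1.3 → 1 — 2 1/3 stops shorter (darker).
ISO: 2500 → 3200 → 4000 → 5000 → 6400 → 8000 → 10000 → 12800 → 16000 → 20000 — 3 stops raised (brighter).
Net: +2 1/3 −2 1/3 +3 = +3 stops.

3 stops brighter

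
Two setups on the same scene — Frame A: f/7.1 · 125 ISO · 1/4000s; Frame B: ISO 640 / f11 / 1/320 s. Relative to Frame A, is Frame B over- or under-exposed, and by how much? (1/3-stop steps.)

4 2/3 stops brighter

Aperture: f/7.1 → f/8 → f/9 → f/10 → f/11 — 1 1/3 stops smaller aperture (darker).
Shutter speed: 1/4000 → 1/3200 → 1/2500 → 1/2000 → 1/1600 → 1/1250 → 1/1000 → 1/800 → 1/640 → 1/500 → 1/400 → 1/320 — 3 2/3 stops slower (brighter).
ISO: 125 → 160 → 200 → 250 → 320 → 400 → 500 → 640 — 2 1/3 stops raised (brighter).
Net: −1 1/3 +3 2/3 +2 1/3 = +4 2/3 stops.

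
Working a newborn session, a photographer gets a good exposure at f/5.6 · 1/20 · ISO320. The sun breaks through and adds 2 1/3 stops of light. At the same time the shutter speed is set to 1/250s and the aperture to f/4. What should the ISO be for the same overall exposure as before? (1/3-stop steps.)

ISO 400

Scene light: 2 1/3 stops brighter.
Shutter speed: 1/20 → 1/25 → 1/30 → 1/40 → 1/50 → 1/60 → 1/80 → 1/100 → 1/125 → 1/160 → 1/200 → 1/250 — 3 2/3 stops faster (darker).
Aperture: f/5.6 → f/5 → f/4.5 → f/4 — 1 stop opened up (brighter).
Net so far: 1/3 stop darker. ISO: 320 → 400.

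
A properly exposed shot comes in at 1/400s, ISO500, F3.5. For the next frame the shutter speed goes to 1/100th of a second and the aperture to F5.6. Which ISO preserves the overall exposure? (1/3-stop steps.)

ISO 320

Shutter speed: 1/400 → 1/320 → 1/250 → 1/200 → 1/160 → 1/125 → 1/100 — 2 stops longer (brighter).
Aperture: f/3.5 → f/4 → f/4.5 → f/5 → f/5.6 — 1 1/3 stops narrower (darker).
Net change so far: 2/3 stop brighter. Offset with the ISO: 500 → 400 → 320.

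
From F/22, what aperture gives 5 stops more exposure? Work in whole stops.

Aperture: f/22 → f/16 → f/11 → f/8 → f/5.6 → f/4 — 5 stops wider (brighter).

f/4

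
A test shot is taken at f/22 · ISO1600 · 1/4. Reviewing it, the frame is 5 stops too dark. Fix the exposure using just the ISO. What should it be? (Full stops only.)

ISO 51200

Underexposed by 5 stops → need 5 stops brighter.
ISO: 1600 → 3200 → 6400 → 12800 → 25600 → 51200.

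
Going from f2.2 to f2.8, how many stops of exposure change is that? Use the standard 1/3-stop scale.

2/3 stop

f/2.2 → f/2.5 → f/2.8 — count the steps: 2 third-stops = 2/3 stop.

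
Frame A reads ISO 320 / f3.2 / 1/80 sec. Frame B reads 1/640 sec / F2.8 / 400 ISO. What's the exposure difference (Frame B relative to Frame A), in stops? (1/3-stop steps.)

Aperture: f/3.2 → f/2.8 — 1/3 stop wider (brighter).
Shutter speed: 1/80 → 1/100 → 1/125 → 1/160 → 1/200 → 1/250 → 1/320 → 1/400 → 1/500 → 1/640 — 3 stops shorter (darker).
ISO: 320 → 400 — 1/3 stop raised (brighter).
Net: +1/3 −3 +1/3 = −2 1/3 stops.

2 1/3 stops darker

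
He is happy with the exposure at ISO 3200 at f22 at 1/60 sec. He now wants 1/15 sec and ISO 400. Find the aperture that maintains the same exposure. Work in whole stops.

f/16

Shutter speed: 1/60 → 1/30 → 1/15 — 2 stops longer (brighter).
ISO: 3200 → 1600 → 800 → 400 — 3 stops lower (darker).
Net change so far: 1 stop darker. Offset with the aperture: f/22 → f/16.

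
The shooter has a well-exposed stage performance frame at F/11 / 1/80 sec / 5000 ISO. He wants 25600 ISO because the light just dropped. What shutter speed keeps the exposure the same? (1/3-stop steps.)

ISO: 5000 → 6400 → 8000 → 10000 → 12800 → 16000 → 20000 → 25600 — 2 1/3 stops raised (brighter).
Need 2 1/3 stops darker from the shutter speed: 1/80 → 1/100 → 1/125 → 1/160 → 1/200 → 1/250 → 1/320 → 1/400.

1/400s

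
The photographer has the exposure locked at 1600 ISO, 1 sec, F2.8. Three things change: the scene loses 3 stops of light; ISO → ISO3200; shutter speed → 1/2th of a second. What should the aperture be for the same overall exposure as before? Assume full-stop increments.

f/1.0

Scene light: 3 stops darker.
ISO: 1600 → 3200 — 1 stop higher (brighter).
Shutter speed: 1 → 1/2 — 1 stop shorter (darker).
Net so far: 3 stops darker. Aperture: f/2.8 → f/2 → f/1.4 → f/1.0.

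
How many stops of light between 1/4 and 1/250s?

1/4 → 1/8 → 1/15 → 1/30 → 1/60 → 1/125 → 1/250 — count the steps: 6 stops.

6 stops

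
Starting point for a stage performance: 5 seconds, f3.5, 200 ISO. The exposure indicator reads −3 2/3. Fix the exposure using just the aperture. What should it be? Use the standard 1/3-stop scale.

f/1.0

Underexposed by 3 2/3 stops → need 3 2/3 stops brighter.
Aperture: f/3.5 → f/3.2 → f/2.8 → f/2.5 → f/2.2 → f/2 → f/1.8 → f/1.6 → f/1.4 → f/1.2 → f/1.1 → f/1.0.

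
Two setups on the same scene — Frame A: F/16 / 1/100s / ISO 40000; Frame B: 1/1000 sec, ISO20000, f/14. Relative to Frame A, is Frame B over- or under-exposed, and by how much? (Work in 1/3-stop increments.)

Aperture: f/16 → f/14 — 1/3 stop wider (brighter).
Shutter speed: 1/100 → 1/125 → 1/160 → 1/200 → 1/250 → 1/320 → 1/400 → 1/500 → 1/640 → 1/800 → 1/1000 — 3 1/3 stops faster (darker).
ISO: 40000 → 32000 → 25600 → 20000 — 1 stop dropped (darker).
Net: +1/3 −3 1/3 −1 = −4 stops.

4 stops darker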